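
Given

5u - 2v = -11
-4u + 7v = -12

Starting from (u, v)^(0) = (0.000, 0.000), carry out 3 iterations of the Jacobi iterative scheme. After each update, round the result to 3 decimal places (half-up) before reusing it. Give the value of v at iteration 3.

Iteration 1:
  u = (-11 - (-2)·0.000) / (5) = -2.200
  v = (-12 - (-4)·0.000) / (7) = -1.714
Iteration 2:
  u = (-11 - (-2)·-1.714) / (5) = -2.886
  v = (-12 - (-4)·-2.200) / (7) = -2.971
Iteration 3:
  u = (-11 - (-2)·-2.971) / (5) = -3.388
  v = (-12 - (-4)·-2.886) / (7) = -3.363

-3.363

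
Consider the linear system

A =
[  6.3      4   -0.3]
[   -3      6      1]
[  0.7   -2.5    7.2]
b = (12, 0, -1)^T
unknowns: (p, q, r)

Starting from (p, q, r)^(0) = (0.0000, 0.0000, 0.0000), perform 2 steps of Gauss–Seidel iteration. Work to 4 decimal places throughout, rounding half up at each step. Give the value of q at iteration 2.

0.6491

Iteration 1:
  p = (12 - (4)·0.0000 - (-0.3)·0.0000) / (6.3) = 1.9048
  q = (0 - (-3)·1.9048 - (1)·0.0000) / (6) = 0.9524
  r = (-1 - (0.7)·1.9048 - (-2.5)·0.9524) / (7.2) = 0.0066
Iteration 2:
  p = (12 - (4)·0.9524 - (-0.3)·0.0066) / (6.3) = 1.3004
  q = (0 - (-3)·1.3004 - (1)·0.0066) / (6) = 0.6491
  r = (-1 - (0.7)·1.3004 - (-2.5)·0.6491) / (7.2) = -0.0399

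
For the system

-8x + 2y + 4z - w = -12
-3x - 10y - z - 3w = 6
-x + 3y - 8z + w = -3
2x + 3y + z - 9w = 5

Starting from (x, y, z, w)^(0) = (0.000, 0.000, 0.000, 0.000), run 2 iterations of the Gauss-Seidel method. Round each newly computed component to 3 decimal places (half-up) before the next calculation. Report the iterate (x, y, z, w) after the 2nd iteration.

Iteration 1:
  x = (-12 - (2)·0.000 - (4)·0.000 - (-1)·0.000) / (-8) = 1.500
  y = (6 - (-3)·1.500 - (-1)·0.000 - (-3)·0.000) / (-10) = -1.050
  z = (-3 - (-1)·1.500 - (3)·-1.050 - (1)·0.000) / (-8) = -0.206
  w = (5 - (2)·1.500 - (3)·-1.050 - (1)·-0.206) / (-9) = -0.595
Iteration 2:
  x = (-12 - (2)·-1.050 - (4)·-0.206 - (-1)·-0.595) / (-8) = 1.209
  y = (6 - (-3)·1.209 - (-1)·-0.206 - (-3)·-0.595) / (-10) = -0.764
  z = (-3 - (-1)·1.209 - (3)·-0.764 - (1)·-0.595) / (-8) = -0.137
  w = (5 - (2)·1.209 - (3)·-0.764 - (1)·-0.137) / (-9) = -0.557

(1.209, -0.764, -0.137, -0.557)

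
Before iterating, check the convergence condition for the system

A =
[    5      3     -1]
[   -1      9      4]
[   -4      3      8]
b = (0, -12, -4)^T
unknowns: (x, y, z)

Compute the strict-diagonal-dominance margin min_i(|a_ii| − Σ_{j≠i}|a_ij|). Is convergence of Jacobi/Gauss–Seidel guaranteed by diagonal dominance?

row 1: |5| − (3+1) = 1
row 2: |9| − (1+4) = 4
row 3: |8| − (4+3) = 1
minimum over rows = 1 → strictly diagonally dominant (convergence guaranteed)

1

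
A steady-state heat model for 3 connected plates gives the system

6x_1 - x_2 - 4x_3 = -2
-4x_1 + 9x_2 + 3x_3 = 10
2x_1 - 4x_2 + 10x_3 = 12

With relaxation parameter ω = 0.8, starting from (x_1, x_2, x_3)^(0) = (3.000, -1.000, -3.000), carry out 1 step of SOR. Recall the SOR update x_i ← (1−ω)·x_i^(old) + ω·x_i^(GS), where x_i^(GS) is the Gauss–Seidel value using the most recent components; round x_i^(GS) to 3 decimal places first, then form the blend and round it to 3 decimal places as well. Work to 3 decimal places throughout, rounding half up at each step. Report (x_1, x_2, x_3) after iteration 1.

Iteration 1:
  x_1: GS value = (-2 - (-1)·-1.000 - (-4)·-3.000) / (6) = -2.500;  x_1 ← (1−ω)·3.000 + ω·-2.500 = -1.400
  x_2: GS value = (10 - (-4)·-1.400 - (3)·-3.000) / (9) = 1.489;  x_2 ← (1−ω)·-1.000 + ω·1.489 = 0.991
  x_3: GS value = (12 - (2)·-1.400 - (-4)·0.991) / (10) = 1.876;  x_3 ← (1−ω)·-3.000 + ω·1.876 = 0.901

(-1.400, 0.991, 0.901)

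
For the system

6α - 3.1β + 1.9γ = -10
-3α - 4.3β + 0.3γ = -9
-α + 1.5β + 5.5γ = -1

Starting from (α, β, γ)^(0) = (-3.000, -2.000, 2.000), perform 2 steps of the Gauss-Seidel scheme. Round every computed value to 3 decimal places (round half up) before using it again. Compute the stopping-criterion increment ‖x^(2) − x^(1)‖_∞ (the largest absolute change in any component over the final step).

Iteration 1:
  α = (-10 - (-3.1)·-2.000 - (1.9)·2.000) / (6) = -3.333
  β = (-9 - (-3)·-3.333 - (0.3)·2.000) / (-4.3) = 4.558
  γ = (-1 - (-1)·-3.333 - (1.5)·4.558) / (5.5) = -2.031
Iteration 2:
  α = (-10 - (-3.1)·4.558 - (1.9)·-2.031) / (6) = 1.331
  β = (-9 - (-3)·1.331 - (0.3)·-2.031) / (-4.3) = 1.023
  γ = (-1 - (-1)·1.331 - (1.5)·1.023) / (5.5) = -0.219
Change: (4.664, -3.535, 1.812) → max |·| = 4.664

4.664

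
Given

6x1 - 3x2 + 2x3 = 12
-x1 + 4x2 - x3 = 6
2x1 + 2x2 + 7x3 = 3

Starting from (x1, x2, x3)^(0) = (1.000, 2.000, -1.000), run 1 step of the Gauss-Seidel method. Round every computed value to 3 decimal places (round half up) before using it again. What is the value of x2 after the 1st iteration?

Iteration 1:
  x1 = (12 - (-3)·2.000 - (2)·-1.000) / (6) = 3.333
  x2 = (6 - (-1)·3.333 - (-1)·-1.000) / (4) = 2.083
  x3 = (3 - (2)·3.333 - (2)·2.083) / (7) = -1.119

2.083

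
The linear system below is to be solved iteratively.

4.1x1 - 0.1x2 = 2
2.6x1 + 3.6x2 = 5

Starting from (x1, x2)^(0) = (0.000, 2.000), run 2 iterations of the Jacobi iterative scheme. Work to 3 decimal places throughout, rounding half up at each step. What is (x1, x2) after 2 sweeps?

Iteration 1:
  x1 = (2 - (-0.1)·2.000) / (4.1) = 0.537
  x2 = (5 - (2.6)·0.000) / (3.6) = 1.389
Iteration 2:
  x1 = (2 - (-0.1)·1.389) / (4.1) = 0.522
  x2 = (5 - (2.6)·0.537) / (3.6) = 1.001

(0.522, 1.001)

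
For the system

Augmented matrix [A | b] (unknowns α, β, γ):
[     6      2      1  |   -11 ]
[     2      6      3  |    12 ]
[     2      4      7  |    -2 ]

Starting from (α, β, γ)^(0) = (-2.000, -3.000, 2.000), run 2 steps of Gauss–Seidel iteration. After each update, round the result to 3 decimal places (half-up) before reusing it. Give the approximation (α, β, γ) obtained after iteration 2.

Iteration 1:
  α = (-11 - (2)·-3.000 - (1)·2.000) / (6) = -1.167
  β = (12 - (2)·-1.167 - (3)·2.000) / (6) = 1.389
  γ = (-2 - (2)·-1.167 - (4)·1.389) / (7) = -0.746
Iteration 2:
  α = (-11 - (2)·1.389 - (1)·-0.746) / (6) = -2.172
  β = (12 - (2)·-2.172 - (3)·-0.746) / (6) = 3.097
  γ = (-2 - (2)·-2.172 - (4)·3.097) / (7) = -1.435

(-2.172, 3.097, -1.435)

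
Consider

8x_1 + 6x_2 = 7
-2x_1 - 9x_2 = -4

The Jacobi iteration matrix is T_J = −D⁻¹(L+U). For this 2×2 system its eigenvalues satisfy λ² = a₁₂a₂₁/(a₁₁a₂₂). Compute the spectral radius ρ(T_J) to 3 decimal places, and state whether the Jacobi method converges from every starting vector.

a₁₂a₂₁/(a₁₁a₂₂) = (6)·(-2) / ((8)·(-9)) = 0.166667
ρ = √|0.166667| = √0.166667 = 0.408
ρ < 1, so Jacobi converges

0.408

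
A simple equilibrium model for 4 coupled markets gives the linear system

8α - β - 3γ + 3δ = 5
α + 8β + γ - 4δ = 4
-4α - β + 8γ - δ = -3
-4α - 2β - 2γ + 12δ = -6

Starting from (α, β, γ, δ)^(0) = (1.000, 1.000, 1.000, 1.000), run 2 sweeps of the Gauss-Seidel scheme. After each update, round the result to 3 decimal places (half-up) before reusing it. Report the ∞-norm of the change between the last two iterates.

Iteration 1:
  α = (5 - (-1)·1.000 - (-3)·1.000 - (3)·1.000) / (8) = 0.750
  β = (4 - (1)·0.750 - (1)·1.000 - (-4)·1.000) / (8) = 0.781
  γ = (-3 - (-4)·0.750 - (-1)·0.781 - (-1)·1.000) / (8) = 0.223
  δ = (-6 - (-4)·0.750 - (-2)·0.781 - (-2)·0.223) / (12) = -0.083
Iteration 2:
  α = (5 - (-1)·0.781 - (-3)·0.223 - (3)·-0.083) / (8) = 0.837
  β = (4 - (1)·0.837 - (1)·0.223 - (-4)·-0.083) / (8) = 0.326
  γ = (-3 - (-4)·0.837 - (-1)·0.326 - (-1)·-0.083) / (8) = 0.074
  δ = (-6 - (-4)·0.837 - (-2)·0.326 - (-2)·0.074) / (12) = -0.154
Change: (0.087, -0.455, -0.149, -0.071) → max |·| = 0.455

0.455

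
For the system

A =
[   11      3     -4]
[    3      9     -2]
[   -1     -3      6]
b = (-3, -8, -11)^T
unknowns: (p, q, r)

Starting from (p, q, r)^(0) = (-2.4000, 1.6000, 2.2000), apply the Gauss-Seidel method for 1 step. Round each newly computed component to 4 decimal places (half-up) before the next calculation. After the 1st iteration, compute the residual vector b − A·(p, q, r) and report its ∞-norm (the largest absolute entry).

Iteration 1:
  p = (-3 - (3)·1.6000 - (-4)·2.2000) / (11) = 0.0909
  q = (-8 - (3)·0.0909 - (-2)·2.2000) / (9) = -0.4303
  r = (-11 - (-1)·0.0909 - (-3)·-0.4303) / (6) = -2.0333
Residual b − A·x = (-10.8422, -8.4666, -0.0002); ∞-norm = 10.8422

10.8422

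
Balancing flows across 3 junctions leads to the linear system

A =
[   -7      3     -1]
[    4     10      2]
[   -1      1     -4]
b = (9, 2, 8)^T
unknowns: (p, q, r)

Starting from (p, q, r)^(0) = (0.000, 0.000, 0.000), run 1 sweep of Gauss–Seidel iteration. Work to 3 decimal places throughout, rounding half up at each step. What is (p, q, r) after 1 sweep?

(-1.286, 0.714, -1.500)

Iteration 1:
  p = (9 - (3)·0.000 - (-1)·0.000) / (-7) = -1.286
  q = (2 - (4)·-1.286 - (2)·0.000) / (10) = 0.714
  r = (8 - (-1)·-1.286 - (1)·0.714) / (-4) = -1.500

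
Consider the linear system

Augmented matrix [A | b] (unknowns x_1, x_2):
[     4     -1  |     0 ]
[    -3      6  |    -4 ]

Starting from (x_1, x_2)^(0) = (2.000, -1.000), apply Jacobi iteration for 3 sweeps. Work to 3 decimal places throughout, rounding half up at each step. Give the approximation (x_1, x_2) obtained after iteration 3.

(-0.198, -0.625)

Iteration 1:
  x_1 = (0 - (-1)·-1.000) / (4) = -0.250
  x_2 = (-4 - (-3)·2.000) / (6) = 0.333
Iteration 2:
  x_1 = (0 - (-1)·0.333) / (4) = 0.083
  x_2 = (-4 - (-3)·-0.250) / (6) = -0.792
Iteration 3:
  x_1 = (0 - (-1)·-0.792) / (4) = -0.198
  x_2 = (-4 - (-3)·0.083) / (6) = -0.625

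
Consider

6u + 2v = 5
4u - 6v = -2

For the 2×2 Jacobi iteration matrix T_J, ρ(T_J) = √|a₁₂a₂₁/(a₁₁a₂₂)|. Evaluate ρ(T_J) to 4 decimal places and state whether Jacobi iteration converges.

a₁₂a₂₁/(a₁₁a₂₂) = (2)·(4) / ((6)·(-6)) = -0.222222
ρ = √|-0.222222| = √0.222222 = 0.4714
ρ < 1, so Jacobi converges

0.4714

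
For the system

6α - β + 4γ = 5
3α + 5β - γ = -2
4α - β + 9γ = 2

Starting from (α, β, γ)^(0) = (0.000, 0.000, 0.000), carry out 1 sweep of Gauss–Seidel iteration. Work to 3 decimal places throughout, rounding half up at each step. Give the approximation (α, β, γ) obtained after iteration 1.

(0.833, -0.900, -0.248)

Iteration 1:
  α = (5 - (-1)·0.000 - (4)·0.000) / (6) = 0.833
  β = (-2 - (3)·0.833 - (-1)·0.000) / (5) = -0.900
  γ = (2 - (4)·0.833 - (-1)·-0.900) / (9) = -0.248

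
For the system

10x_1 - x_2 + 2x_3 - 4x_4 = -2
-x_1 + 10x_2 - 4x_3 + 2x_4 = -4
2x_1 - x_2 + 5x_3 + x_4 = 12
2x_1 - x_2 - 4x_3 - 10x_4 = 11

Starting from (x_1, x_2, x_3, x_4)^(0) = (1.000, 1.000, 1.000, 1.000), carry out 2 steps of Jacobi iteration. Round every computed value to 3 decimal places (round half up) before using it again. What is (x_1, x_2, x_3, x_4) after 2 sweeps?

Iteration 1:
  x_1 = (-2 - (-1)·1.000 - (2)·1.000 - (-4)·1.000) / (10) = 0.100
  x_2 = (-4 - (-1)·1.000 - (-4)·1.000 - (2)·1.000) / (10) = -0.100
  x_3 = (12 - (2)·1.000 - (-1)·1.000 - (1)·1.000) / (5) = 2.000
  x_4 = (11 - (2)·1.000 - (-1)·1.000 - (-4)·1.000) / (-10) = -1.400
Iteration 2:
  x_1 = (-2 - (-1)·-0.100 - (2)·2.000 - (-4)·-1.400) / (10) = -1.170
  x_2 = (-4 - (-1)·0.100 - (-4)·2.000 - (2)·-1.400) / (10) = 0.690
  x_3 = (12 - (2)·0.100 - (-1)·-0.100 - (1)·-1.400) / (5) = 2.620
  x_4 = (11 - (2)·0.100 - (-1)·-0.100 - (-4)·2.000) / (-10) = -1.870

(-1.170, 0.690, 2.620, -1.870)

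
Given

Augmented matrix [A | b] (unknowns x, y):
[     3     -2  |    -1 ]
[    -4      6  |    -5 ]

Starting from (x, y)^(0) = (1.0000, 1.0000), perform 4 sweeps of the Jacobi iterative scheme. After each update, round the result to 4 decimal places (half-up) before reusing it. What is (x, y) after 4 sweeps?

(-1.0865, -1.3271)

Iteration 1:
  x = (-1 - (-2)·1.0000) / (3) = 0.3333
  y = (-5 - (-4)·1.0000) / (6) = -0.1667
Iteration 2:
  x = (-1 - (-2)·-0.1667) / (3) = -0.4445
  y = (-5 - (-4)·0.3333) / (6) = -0.6111
Iteration 3:
  x = (-1 - (-2)·-0.6111) / (3) = -0.7407
  y = (-5 - (-4)·-0.4445) / (6) = -1.1297
Iteration 4:
  x = (-1 - (-2)·-1.1297) / (3) = -1.0865
  y = (-5 - (-4)·-0.7407) / (6) = -1.3271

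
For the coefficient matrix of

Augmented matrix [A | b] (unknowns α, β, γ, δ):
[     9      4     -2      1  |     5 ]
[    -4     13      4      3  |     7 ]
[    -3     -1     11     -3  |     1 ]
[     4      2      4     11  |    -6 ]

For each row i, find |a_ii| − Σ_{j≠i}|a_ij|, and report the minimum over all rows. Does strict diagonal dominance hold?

row 1: |9| − (4+2+1) = 2
row 2: |13| − (4+4+3) = 2
row 3: |11| − (3+1+3) = 4
row 4: |11| − (4+2+4) = 1
minimum over rows = 1 → strictly diagonally dominant (convergence guaranteed)

1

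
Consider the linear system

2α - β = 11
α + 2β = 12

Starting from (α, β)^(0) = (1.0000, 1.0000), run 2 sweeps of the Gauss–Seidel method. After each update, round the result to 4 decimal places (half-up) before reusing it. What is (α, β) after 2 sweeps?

Iteration 1:
  α = (11 - (-1)·1.0000) / (2) = 6.0000
  β = (12 - (1)·6.0000) / (2) = 3.0000
Iteration 2:
  α = (11 - (-1)·3.0000) / (2) = 7.0000
  β = (12 - (1)·7.0000) / (2) = 2.5000

(7.0000, 2.5000)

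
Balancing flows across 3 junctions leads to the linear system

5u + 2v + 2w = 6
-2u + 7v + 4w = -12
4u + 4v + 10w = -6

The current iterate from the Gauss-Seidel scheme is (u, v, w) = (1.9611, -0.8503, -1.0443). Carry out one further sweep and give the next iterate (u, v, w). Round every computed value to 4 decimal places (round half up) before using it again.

(1.9578, -0.5582, -1.1598)

One sweep:
  u = (6 - (2)·-0.8503 - (2)·-1.0443) / (5) = 1.9578
  v = (-12 - (-2)·1.9578 - (4)·-1.0443) / (7) = -0.5582
  w = (-6 - (4)·1.9578 - (4)·-0.5582) / (10) = -1.1598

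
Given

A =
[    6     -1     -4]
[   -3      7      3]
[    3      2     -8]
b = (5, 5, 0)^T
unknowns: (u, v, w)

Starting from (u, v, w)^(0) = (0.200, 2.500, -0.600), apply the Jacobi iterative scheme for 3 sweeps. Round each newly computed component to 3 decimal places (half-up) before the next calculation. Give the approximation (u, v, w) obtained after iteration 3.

Iteration 1:
  u = (5 - (-1)·2.500 - (-4)·-0.600) / (6) = 0.850
  v = (5 - (-3)·0.200 - (3)·-0.600) / (7) = 1.057
  w = (0 - (3)·0.200 - (2)·2.500) / (-8) = 0.700
Iteration 2:
  u = (5 - (-1)·1.057 - (-4)·0.700) / (6) = 1.476
  v = (5 - (-3)·0.850 - (3)·0.700) / (7) = 0.779
  w = (0 - (3)·0.850 - (2)·1.057) / (-8) = 0.583
Iteration 3:
  u = (5 - (-1)·0.779 - (-4)·0.583) / (6) = 1.352
  v = (5 - (-3)·1.476 - (3)·0.583) / (7) = 1.097
  w = (0 - (3)·1.476 - (2)·0.779) / (-8) = 0.748

(1.352, 1.097, 0.748)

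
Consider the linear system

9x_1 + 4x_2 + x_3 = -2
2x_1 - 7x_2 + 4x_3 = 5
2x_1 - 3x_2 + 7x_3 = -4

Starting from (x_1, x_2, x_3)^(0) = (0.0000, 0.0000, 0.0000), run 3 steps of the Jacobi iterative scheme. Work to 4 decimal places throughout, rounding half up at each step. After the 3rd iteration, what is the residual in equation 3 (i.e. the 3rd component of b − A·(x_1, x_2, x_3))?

-0.4903

Iteration 1:
  x_1 = (-2 - (4)·0.0000 - (1)·0.0000) / (9) = -0.2222
  x_2 = (5 - (2)·0.0000 - (4)·0.0000) / (-7) = -0.7143
  x_3 = (-4 - (2)·0.0000 - (-3)·0.0000) / (7) = -0.5714
Iteration 2:
  x_1 = (-2 - (4)·-0.7143 - (1)·-0.5714) / (9) = 0.1587
  x_2 = (5 - (2)·-0.2222 - (4)·-0.5714) / (-7) = -1.1043
  x_3 = (-4 - (2)·-0.2222 - (-3)·-0.7143) / (7) = -0.8141
Iteration 3:
  x_1 = (-2 - (4)·-1.1043 - (1)·-0.8141) / (9) = 0.3590
  x_2 = (5 - (2)·0.1587 - (4)·-0.8141) / (-7) = -1.1341
  x_3 = (-4 - (2)·0.1587 - (-3)·-1.1043) / (7) = -1.0900
Residual b − A·x = (0.3954, 0.7033, -0.4903)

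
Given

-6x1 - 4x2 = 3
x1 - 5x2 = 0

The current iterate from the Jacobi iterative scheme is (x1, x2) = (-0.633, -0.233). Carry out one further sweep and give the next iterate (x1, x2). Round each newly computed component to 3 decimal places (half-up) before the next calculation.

(-0.345, -0.127)

One sweep:
  x1 = (3 - (-4)·-0.233) / (-6) = -0.345
  x2 = (0 - (1)·-0.633) / (-5) = -0.127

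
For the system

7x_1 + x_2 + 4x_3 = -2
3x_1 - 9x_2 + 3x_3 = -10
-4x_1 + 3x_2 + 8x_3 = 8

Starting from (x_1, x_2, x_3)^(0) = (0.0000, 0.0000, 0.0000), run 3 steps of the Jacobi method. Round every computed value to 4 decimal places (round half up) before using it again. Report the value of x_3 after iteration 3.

-0.0139

Iteration 1:
  x_1 = (-2 - (1)·0.0000 - (4)·0.0000) / (7) = -0.2857
  x_2 = (-10 - (3)·0.0000 - (3)·0.0000) / (-9) = 1.1111
  x_3 = (8 - (-4)·0.0000 - (3)·0.0000) / (8) = 1.0000
Iteration 2:
  x_1 = (-2 - (1)·1.1111 - (4)·1.0000) / (7) = -1.0159
  x_2 = (-10 - (3)·-0.2857 - (3)·1.0000) / (-9) = 1.3492
  x_3 = (8 - (-4)·-0.2857 - (3)·1.1111) / (8) = 0.4405
Iteration 3:
  x_1 = (-2 - (1)·1.3492 - (4)·0.4405) / (7) = -0.7302
  x_2 = (-10 - (3)·-1.0159 - (3)·0.4405) / (-9) = 0.9193
  x_3 = (8 - (-4)·-1.0159 - (3)·1.3492) / (8) = -0.0139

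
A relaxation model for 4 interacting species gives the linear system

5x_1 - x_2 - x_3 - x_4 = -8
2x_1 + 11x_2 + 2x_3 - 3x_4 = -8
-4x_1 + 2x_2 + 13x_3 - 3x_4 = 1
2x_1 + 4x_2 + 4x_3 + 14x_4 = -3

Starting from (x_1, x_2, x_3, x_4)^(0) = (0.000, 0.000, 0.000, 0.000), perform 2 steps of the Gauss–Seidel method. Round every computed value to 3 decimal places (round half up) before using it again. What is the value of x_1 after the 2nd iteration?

Iteration 1:
  x_1 = (-8 - (-1)·0.000 - (-1)·0.000 - (-1)·0.000) / (5) = -1.600
  x_2 = (-8 - (2)·-1.600 - (2)·0.000 - (-3)·0.000) / (11) = -0.436
  x_3 = (1 - (-4)·-1.600 - (2)·-0.436 - (-3)·0.000) / (13) = -0.348
  x_4 = (-3 - (2)·-1.600 - (4)·-0.436 - (4)·-0.348) / (14) = 0.238
Iteration 2:
  x_1 = (-8 - (-1)·-0.436 - (-1)·-0.348 - (-1)·0.238) / (5) = -1.709
  x_2 = (-8 - (2)·-1.709 - (2)·-0.348 - (-3)·0.238) / (11) = -0.288
  x_3 = (1 - (-4)·-1.709 - (2)·-0.288 - (-3)·0.238) / (13) = -0.350
  x_4 = (-3 - (2)·-1.709 - (4)·-0.288 - (4)·-0.350) / (14) = 0.212

-1.709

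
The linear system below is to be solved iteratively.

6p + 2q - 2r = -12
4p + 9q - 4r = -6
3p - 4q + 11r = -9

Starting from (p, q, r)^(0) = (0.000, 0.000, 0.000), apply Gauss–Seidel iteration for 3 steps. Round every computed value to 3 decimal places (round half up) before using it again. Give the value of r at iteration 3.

-0.166

Iteration 1:
  p = (-12 - (2)·0.000 - (-2)·0.000) / (6) = -2.000
  q = (-6 - (4)·-2.000 - (-4)·0.000) / (9) = 0.222
  r = (-9 - (3)·-2.000 - (-4)·0.222) / (11) = -0.192
Iteration 2:
  p = (-12 - (2)·0.222 - (-2)·-0.192) / (6) = -2.138
  q = (-6 - (4)·-2.138 - (-4)·-0.192) / (9) = 0.198
  r = (-9 - (3)·-2.138 - (-4)·0.198) / (11) = -0.163
Iteration 3:
  p = (-12 - (2)·0.198 - (-2)·-0.163) / (6) = -2.120
  q = (-6 - (4)·-2.120 - (-4)·-0.163) / (9) = 0.203
  r = (-9 - (3)·-2.120 - (-4)·0.203) / (11) = -0.166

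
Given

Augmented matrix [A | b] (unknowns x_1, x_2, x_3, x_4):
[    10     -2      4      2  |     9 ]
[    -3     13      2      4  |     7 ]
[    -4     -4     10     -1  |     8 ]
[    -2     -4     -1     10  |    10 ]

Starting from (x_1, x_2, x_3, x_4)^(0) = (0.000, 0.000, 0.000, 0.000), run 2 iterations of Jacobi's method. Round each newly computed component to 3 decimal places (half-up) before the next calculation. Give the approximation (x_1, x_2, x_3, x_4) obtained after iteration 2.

(0.488, 0.315, 1.475, 1.475)

Iteration 1:
  x_1 = (9 - (-2)·0.000 - (4)·0.000 - (2)·0.000) / (10) = 0.900
  x_2 = (7 - (-3)·0.000 - (2)·0.000 - (4)·0.000) / (13) = 0.538
  x_3 = (8 - (-4)·0.000 - (-4)·0.000 - (-1)·0.000) / (10) = 0.800
  x_4 = (10 - (-2)·0.000 - (-4)·0.000 - (-1)·0.000) / (10) = 1.000
Iteration 2:
  x_1 = (9 - (-2)·0.538 - (4)·0.800 - (2)·1.000) / (10) = 0.488
  x_2 = (7 - (-3)·0.900 - (2)·0.800 - (4)·1.000) / (13) = 0.315
  x_3 = (8 - (-4)·0.900 - (-4)·0.538 - (-1)·1.000) / (10) = 1.475
  x_4 = (10 - (-2)·0.900 - (-4)·0.538 - (-1)·0.800) / (10) = 1.475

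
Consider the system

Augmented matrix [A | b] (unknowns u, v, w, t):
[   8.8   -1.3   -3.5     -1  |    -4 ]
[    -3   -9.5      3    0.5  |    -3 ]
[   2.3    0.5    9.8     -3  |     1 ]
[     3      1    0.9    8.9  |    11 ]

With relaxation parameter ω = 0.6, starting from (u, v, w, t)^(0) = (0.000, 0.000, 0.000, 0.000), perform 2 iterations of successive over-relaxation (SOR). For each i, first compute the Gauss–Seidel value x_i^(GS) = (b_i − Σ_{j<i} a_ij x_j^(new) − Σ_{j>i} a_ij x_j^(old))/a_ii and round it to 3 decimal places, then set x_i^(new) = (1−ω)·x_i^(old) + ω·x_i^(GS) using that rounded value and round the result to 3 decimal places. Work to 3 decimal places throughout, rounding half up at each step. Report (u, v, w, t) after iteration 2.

Iteration 1:
  u: GS value = (-4 - (-1.3)·0.000 - (-3.5)·0.000 - (-1)·0.000) / (8.8) = -0.455;  u ← (1−ω)·0.000 + ω·-0.455 = -0.273
  v: GS value = (-3 - (-3)·-0.273 - (3)·0.000 - (0.5)·0.000) / (-9.5) = 0.402;  v ← (1−ω)·0.000 + ω·0.402 = 0.241
  w: GS value = (1 - (2.3)·-0.273 - (0.5)·0.241 - (-3)·0.000) / (9.8) = 0.154;  w ← (1−ω)·0.000 + ω·0.154 = 0.092
  t: GS value = (11 - (3)·-0.273 - (1)·0.241 - (0.9)·0.092) / (8.9) = 1.292;  t ← (1−ω)·0.000 + ω·1.292 = 0.775
Iteration 2:
  u: GS value = (-4 - (-1.3)·0.241 - (-3.5)·0.092 - (-1)·0.775) / (8.8) = -0.294;  u ← (1−ω)·-0.273 + ω·-0.294 = -0.286
  v: GS value = (-3 - (-3)·-0.286 - (3)·0.092 - (0.5)·0.775) / (-9.5) = 0.476;  v ← (1−ω)·0.241 + ω·0.476 = 0.382
  w: GS value = (1 - (2.3)·-0.286 - (0.5)·0.382 - (-3)·0.775) / (9.8) = 0.387;  w ← (1−ω)·0.092 + ω·0.387 = 0.269
  t: GS value = (11 - (3)·-0.286 - (1)·0.382 - (0.9)·0.269) / (8.9) = 1.262;  t ← (1−ω)·0.775 + ω·1.262 = 1.067

(-0.286, 0.382, 0.269, 1.067)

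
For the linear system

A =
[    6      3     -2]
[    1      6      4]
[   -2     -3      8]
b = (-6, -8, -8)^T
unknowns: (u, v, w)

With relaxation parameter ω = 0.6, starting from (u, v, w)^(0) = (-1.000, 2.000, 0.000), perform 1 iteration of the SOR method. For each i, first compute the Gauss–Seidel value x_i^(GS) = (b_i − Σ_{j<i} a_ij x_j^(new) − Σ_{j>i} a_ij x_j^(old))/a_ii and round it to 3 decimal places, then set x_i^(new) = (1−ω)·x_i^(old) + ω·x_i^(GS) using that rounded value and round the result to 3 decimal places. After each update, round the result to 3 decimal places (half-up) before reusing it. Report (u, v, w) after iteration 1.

(-1.600, 0.160, -0.804)

Iteration 1:
  u: GS value = (-6 - (3)·2.000 - (-2)·0.000) / (6) = -2.000;  u ← (1−ω)·-1.000 + ω·-2.000 = -1.600
  v: GS value = (-8 - (1)·-1.600 - (4)·0.000) / (6) = -1.067;  v ← (1−ω)·2.000 + ω·-1.067 = 0.160
  w: GS value = (-8 - (-2)·-1.600 - (-3)·0.160) / (8) = -1.340;  w ← (1−ω)·0.000 + ω·-1.340 = -0.804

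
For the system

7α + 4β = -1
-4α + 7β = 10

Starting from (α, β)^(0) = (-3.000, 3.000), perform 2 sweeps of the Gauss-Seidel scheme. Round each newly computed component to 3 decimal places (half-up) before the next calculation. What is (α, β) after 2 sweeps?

(-0.353, 1.227)

Iteration 1:
  α = (-1 - (4)·3.000) / (7) = -1.857
  β = (10 - (-4)·-1.857) / (7) = 0.367
Iteration 2:
  α = (-1 - (4)·0.367) / (7) = -0.353
  β = (10 - (-4)·-0.353) / (7) = 1.227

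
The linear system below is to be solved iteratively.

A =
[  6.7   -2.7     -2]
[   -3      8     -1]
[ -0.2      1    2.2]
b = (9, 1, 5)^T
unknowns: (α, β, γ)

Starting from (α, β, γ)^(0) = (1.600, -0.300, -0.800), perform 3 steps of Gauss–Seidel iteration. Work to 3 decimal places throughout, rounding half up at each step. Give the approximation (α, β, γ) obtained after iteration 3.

(2.402, 1.266, 1.916)

Iteration 1:
  α = (9 - (-2.7)·-0.300 - (-2)·-0.800) / (6.7) = 0.984
  β = (1 - (-3)·0.984 - (-1)·-0.800) / (8) = 0.394
  γ = (5 - (-0.2)·0.984 - (1)·0.394) / (2.2) = 2.183
Iteration 2:
  α = (9 - (-2.7)·0.394 - (-2)·2.183) / (6.7) = 2.154
  β = (1 - (-3)·2.154 - (-1)·2.183) / (8) = 1.206
  γ = (5 - (-0.2)·2.154 - (1)·1.206) / (2.2) = 1.920
Iteration 3:
  α = (9 - (-2.7)·1.206 - (-2)·1.920) / (6.7) = 2.402
  β = (1 - (-3)·2.402 - (-1)·1.920) / (8) = 1.266
  γ = (5 - (-0.2)·2.402 - (1)·1.266) / (2.2) = 1.916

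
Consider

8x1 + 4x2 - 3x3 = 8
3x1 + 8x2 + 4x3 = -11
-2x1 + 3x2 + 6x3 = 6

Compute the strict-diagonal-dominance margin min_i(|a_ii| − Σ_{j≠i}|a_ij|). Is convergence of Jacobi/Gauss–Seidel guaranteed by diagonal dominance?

row 1: |8| − (4+3) = 1
row 2: |8| − (3+4) = 1
row 3: |6| − (2+3) = 1
minimum over rows = 1 → strictly diagonally dominant (convergence guaranteed)

1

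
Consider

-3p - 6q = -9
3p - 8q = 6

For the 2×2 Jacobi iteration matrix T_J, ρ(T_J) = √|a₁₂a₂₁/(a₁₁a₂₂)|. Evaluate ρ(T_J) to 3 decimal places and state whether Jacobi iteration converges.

0.866

a₁₂a₂₁/(a₁₁a₂₂) = (-6)·(3) / ((-3)·(-8)) = -0.750000
ρ = √|-0.750000| = √0.750000 = 0.866
ρ < 1, so Jacobi converges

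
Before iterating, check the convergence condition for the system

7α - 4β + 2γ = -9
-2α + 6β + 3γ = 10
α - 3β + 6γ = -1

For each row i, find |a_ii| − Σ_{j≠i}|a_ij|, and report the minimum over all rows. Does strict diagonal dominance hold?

1

row 1: |7| − (4+2) = 1
row 2: |6| − (2+3) = 1
row 3: |6| − (1+3) = 2
minimum over rows = 1 → strictly diagonally dominant (convergence guaranteed)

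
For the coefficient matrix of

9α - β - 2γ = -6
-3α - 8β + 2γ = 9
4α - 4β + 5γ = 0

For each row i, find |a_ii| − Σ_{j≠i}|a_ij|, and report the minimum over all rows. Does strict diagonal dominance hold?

-3

row 1: |9| − (1+2) = 6
row 2: |-8| − (3+2) = 3
row 3: |5| − (4+4) = -3
minimum over rows = -3 → not strictly diagonally dominant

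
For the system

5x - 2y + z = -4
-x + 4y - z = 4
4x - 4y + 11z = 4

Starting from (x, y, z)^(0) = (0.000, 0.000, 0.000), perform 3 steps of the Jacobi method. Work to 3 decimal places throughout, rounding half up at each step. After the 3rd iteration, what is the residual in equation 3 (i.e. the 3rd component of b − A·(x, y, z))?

Iteration 1:
  x = (-4 - (-2)·0.000 - (1)·0.000) / (5) = -0.800
  y = (4 - (-1)·0.000 - (-1)·0.000) / (4) = 1.000
  z = (4 - (4)·0.000 - (-4)·0.000) / (11) = 0.364
Iteration 2:
  x = (-4 - (-2)·1.000 - (1)·0.364) / (5) = -0.473
  y = (4 - (-1)·-0.800 - (-1)·0.364) / (4) = 0.891
  z = (4 - (4)·-0.800 - (-4)·1.000) / (11) = 1.018
Iteration 3:
  x = (-4 - (-2)·0.891 - (1)·1.018) / (5) = -0.647
  y = (4 - (-1)·-0.473 - (-1)·1.018) / (4) = 1.136
  z = (4 - (4)·-0.473 - (-4)·0.891) / (11) = 0.860
Residual b − A·x = (0.647, -0.331, 1.672)

1.672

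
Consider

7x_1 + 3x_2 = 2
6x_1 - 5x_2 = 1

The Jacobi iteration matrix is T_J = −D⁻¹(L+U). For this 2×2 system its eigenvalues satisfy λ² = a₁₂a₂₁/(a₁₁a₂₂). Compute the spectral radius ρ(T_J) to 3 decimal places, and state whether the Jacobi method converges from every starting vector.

a₁₂a₂₁/(a₁₁a₂₂) = (3)·(6) / ((7)·(-5)) = -0.514286
ρ = √|-0.514286| = √0.514286 = 0.717
ρ < 1, so Jacobi converges

0.717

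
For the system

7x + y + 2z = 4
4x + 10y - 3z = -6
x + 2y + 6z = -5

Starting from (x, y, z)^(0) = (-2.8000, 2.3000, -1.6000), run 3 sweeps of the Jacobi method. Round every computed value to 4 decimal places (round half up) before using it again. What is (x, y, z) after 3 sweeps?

(1.0209, -1.2448, -0.5749)

Iteration 1:
  x = (4 - (1)·2.3000 - (2)·-1.6000) / (7) = 0.7000
  y = (-6 - (4)·-2.8000 - (-3)·-1.6000) / (10) = 0.0400
  z = (-5 - (1)·-2.8000 - (2)·2.3000) / (6) = -1.1333
Iteration 2:
  x = (4 - (1)·0.0400 - (2)·-1.1333) / (7) = 0.8895
  y = (-6 - (4)·0.7000 - (-3)·-1.1333) / (10) = -1.2200
  z = (-5 - (1)·0.7000 - (2)·0.0400) / (6) = -0.9633
Iteration 3:
  x = (4 - (1)·-1.2200 - (2)·-0.9633) / (7) = 1.0209
  y = (-6 - (4)·0.8895 - (-3)·-0.9633) / (10) = -1.2448
  z = (-5 - (1)·0.8895 - (2)·-1.2200) / (6) = -0.5749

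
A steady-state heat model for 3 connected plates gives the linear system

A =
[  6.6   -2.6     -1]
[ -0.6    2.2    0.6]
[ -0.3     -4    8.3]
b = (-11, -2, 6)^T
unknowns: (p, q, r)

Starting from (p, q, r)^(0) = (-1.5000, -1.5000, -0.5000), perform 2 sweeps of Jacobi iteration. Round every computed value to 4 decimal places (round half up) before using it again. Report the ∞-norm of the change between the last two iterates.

Iteration 1:
  p = (-11 - (-2.6)·-1.5000 - (-1)·-0.5000) / (6.6) = -2.3333
  q = (-2 - (-0.6)·-1.5000 - (0.6)·-0.5000) / (2.2) = -1.1818
  r = (6 - (-0.3)·-1.5000 - (-4)·-1.5000) / (8.3) = -0.0542
Iteration 2:
  p = (-11 - (-2.6)·-1.1818 - (-1)·-0.0542) / (6.6) = -2.1404
  q = (-2 - (-0.6)·-2.3333 - (0.6)·-0.0542) / (2.2) = -1.5307
  r = (6 - (-0.3)·-2.3333 - (-4)·-1.1818) / (8.3) = 0.0690
Change: (0.1929, -0.3489, 0.1232) → max |·| = 0.3489

0.3489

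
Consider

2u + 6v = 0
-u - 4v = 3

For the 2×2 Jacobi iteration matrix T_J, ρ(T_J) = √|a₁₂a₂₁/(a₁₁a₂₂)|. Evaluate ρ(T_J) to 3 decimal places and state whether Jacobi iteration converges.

a₁₂a₂₁/(a₁₁a₂₂) = (6)·(-1) / ((2)·(-4)) = 0.750000
ρ = √|0.750000| = √0.750000 = 0.866
ρ < 1, so Jacobi converges

0.866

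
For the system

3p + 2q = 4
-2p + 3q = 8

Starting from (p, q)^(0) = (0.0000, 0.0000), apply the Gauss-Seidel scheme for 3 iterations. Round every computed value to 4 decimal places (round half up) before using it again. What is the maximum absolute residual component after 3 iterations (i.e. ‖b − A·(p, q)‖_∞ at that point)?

Iteration 1:
  p = (4 - (2)·0.0000) / (3) = 1.3333
  q = (8 - (-2)·1.3333) / (3) = 3.5555
Iteration 2:
  p = (4 - (2)·3.5555) / (3) = -1.0370
  q = (8 - (-2)·-1.0370) / (3) = 1.9753
Iteration 3:
  p = (4 - (2)·1.9753) / (3) = 0.0165
  q = (8 - (-2)·0.0165) / (3) = 2.6777
Residual b − A·x = (-1.4049, -0.0001); ∞-norm = 1.4049

1.4049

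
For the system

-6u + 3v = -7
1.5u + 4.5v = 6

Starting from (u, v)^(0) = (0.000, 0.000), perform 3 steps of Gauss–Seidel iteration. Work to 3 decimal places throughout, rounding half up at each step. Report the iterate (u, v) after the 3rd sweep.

(1.560, 0.813)

Iteration 1:
  u = (-7 - (3)·0.000) / (-6) = 1.167
  v = (6 - (1.5)·1.167) / (4.5) = 0.944
Iteration 2:
  u = (-7 - (3)·0.944) / (-6) = 1.639
  v = (6 - (1.5)·1.639) / (4.5) = 0.787
Iteration 3:
  u = (-7 - (3)·0.787) / (-6) = 1.560
  v = (6 - (1.5)·1.560) / (4.5) = 0.813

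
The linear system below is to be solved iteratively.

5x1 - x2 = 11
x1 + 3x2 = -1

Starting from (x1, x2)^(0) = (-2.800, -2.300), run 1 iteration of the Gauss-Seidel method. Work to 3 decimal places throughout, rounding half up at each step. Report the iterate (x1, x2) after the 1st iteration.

(1.740, -0.913)

Iteration 1:
  x1 = (11 - (-1)·-2.300) / (5) = 1.740
  x2 = (-1 - (1)·1.740) / (3) = -0.913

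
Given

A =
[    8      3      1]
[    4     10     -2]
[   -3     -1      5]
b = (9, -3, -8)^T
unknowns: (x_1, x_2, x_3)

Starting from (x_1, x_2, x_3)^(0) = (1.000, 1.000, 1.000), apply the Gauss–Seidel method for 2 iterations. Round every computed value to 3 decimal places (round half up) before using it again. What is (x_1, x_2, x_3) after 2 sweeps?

Iteration 1:
  x_1 = (9 - (3)·1.000 - (1)·1.000) / (8) = 0.625
  x_2 = (-3 - (4)·0.625 - (-2)·1.000) / (10) = -0.350
  x_3 = (-8 - (-3)·0.625 - (-1)·-0.350) / (5) = -1.295
Iteration 2:
  x_1 = (9 - (3)·-0.350 - (1)·-1.295) / (8) = 1.418
  x_2 = (-3 - (4)·1.418 - (-2)·-1.295) / (10) = -1.126
  x_3 = (-8 - (-3)·1.418 - (-1)·-1.126) / (5) = -0.974

(1.418, -1.126, -0.974)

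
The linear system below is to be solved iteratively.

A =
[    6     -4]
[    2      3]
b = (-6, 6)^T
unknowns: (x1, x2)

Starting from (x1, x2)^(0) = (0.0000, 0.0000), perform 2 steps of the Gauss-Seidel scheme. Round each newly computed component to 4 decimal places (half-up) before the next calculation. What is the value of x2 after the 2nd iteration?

Iteration 1:
  x1 = (-6 - (-4)·0.0000) / (6) = -1.0000
  x2 = (6 - (2)·-1.0000) / (3) = 2.6667
Iteration 2:
  x1 = (-6 - (-4)·2.6667) / (6) = 0.7778
  x2 = (6 - (2)·0.7778) / (3) = 1.4815

1.4815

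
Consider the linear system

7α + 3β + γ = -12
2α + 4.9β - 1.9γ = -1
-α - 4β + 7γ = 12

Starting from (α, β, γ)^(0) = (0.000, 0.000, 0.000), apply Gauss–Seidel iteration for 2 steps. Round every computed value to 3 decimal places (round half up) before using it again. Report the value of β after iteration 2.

1.364

Iteration 1:
  α = (-12 - (3)·0.000 - (1)·0.000) / (7) = -1.714
  β = (-1 - (2)·-1.714 - (-1.9)·0.000) / (4.9) = 0.496
  γ = (12 - (-1)·-1.714 - (-4)·0.496) / (7) = 1.753
Iteration 2:
  α = (-12 - (3)·0.496 - (1)·1.753) / (7) = -2.177
  β = (-1 - (2)·-2.177 - (-1.9)·1.753) / (4.9) = 1.364
  γ = (12 - (-1)·-2.177 - (-4)·1.364) / (7) = 2.183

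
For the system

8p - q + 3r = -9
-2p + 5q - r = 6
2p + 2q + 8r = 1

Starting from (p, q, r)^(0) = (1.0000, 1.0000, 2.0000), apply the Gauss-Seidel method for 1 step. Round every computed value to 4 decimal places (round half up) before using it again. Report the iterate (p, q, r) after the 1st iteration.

Iteration 1:
  p = (-9 - (-1)·1.0000 - (3)·2.0000) / (8) = -1.7500
  q = (6 - (-2)·-1.7500 - (-1)·2.0000) / (5) = 0.9000
  r = (1 - (2)·-1.7500 - (2)·0.9000) / (8) = 0.3375

(-1.7500, 0.9000, 0.3375)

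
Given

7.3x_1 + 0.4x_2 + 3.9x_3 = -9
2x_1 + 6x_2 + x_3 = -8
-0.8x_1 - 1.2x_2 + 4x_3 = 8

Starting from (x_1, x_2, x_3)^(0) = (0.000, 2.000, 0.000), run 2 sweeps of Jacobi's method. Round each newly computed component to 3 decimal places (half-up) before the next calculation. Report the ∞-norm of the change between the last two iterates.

1.268

Iteration 1:
  x_1 = (-9 - (0.4)·2.000 - (3.9)·0.000) / (7.3) = -1.342
  x_2 = (-8 - (2)·0.000 - (1)·0.000) / (6) = -1.333
  x_3 = (8 - (-0.8)·0.000 - (-1.2)·2.000) / (4) = 2.600
Iteration 2:
  x_1 = (-9 - (0.4)·-1.333 - (3.9)·2.600) / (7.3) = -2.549
  x_2 = (-8 - (2)·-1.342 - (1)·2.600) / (6) = -1.319
  x_3 = (8 - (-0.8)·-1.342 - (-1.2)·-1.333) / (4) = 1.332
Change: (-1.207, 0.014, -1.268) → max |·| = 1.268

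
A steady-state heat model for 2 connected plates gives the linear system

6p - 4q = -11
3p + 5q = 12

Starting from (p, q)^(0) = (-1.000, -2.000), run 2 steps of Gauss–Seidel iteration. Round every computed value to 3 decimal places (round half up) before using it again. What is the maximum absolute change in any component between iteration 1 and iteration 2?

4.200

Iteration 1:
  p = (-11 - (-4)·-2.000) / (6) = -3.167
  q = (12 - (3)·-3.167) / (5) = 4.300
Iteration 2:
  p = (-11 - (-4)·4.300) / (6) = 1.033
  q = (12 - (3)·1.033) / (5) = 1.780
Change: (4.200, -2.520) → max |·| = 4.200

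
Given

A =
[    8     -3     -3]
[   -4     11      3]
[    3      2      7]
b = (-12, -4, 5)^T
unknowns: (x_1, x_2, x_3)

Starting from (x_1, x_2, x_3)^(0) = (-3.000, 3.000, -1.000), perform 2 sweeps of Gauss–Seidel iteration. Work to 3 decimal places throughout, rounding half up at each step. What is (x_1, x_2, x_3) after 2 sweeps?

Iteration 1:
  x_1 = (-12 - (-3)·3.000 - (-3)·-1.000) / (8) = -0.750
  x_2 = (-4 - (-4)·-0.750 - (3)·-1.000) / (11) = -0.364
  x_3 = (5 - (3)·-0.750 - (2)·-0.364) / (7) = 1.140
Iteration 2:
  x_1 = (-12 - (-3)·-0.364 - (-3)·1.140) / (8) = -1.209
  x_2 = (-4 - (-4)·-1.209 - (3)·1.140) / (11) = -1.114
  x_3 = (5 - (3)·-1.209 - (2)·-1.114) / (7) = 1.551

(-1.209, -1.114, 1.551)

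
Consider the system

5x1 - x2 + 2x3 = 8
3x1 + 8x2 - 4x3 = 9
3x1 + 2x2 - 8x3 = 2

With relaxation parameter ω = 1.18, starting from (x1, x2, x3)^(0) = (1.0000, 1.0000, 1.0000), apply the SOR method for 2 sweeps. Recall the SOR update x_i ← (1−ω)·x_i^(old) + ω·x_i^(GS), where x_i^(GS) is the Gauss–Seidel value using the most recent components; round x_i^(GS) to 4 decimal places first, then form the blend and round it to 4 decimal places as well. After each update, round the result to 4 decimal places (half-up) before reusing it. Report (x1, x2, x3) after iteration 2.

(1.6449, 0.6972, 0.5491)

Iteration 1:
  x1: GS value = (8 - (-1)·1.0000 - (2)·1.0000) / (5) = 1.4000;  x1 ← (1−ω)·1.0000 + ω·1.4000 = 1.4720
  x2: GS value = (9 - (3)·1.4720 - (-4)·1.0000) / (8) = 1.0730;  x2 ← (1−ω)·1.0000 + ω·1.0730 = 1.0861
  x3: GS value = (2 - (3)·1.4720 - (2)·1.0861) / (-8) = 0.5735;  x3 ← (1−ω)·1.0000 + ω·0.5735 = 0.4967
Iteration 2:
  x1: GS value = (8 - (-1)·1.0861 - (2)·0.4967) / (5) = 1.6185;  x1 ← (1−ω)·1.4720 + ω·1.6185 = 1.6449
  x2: GS value = (9 - (3)·1.6449 - (-4)·0.4967) / (8) = 0.7565;  x2 ← (1−ω)·1.0861 + ω·0.7565 = 0.6972
  x3: GS value = (2 - (3)·1.6449 - (2)·0.6972) / (-8) = 0.5411;  x3 ← (1−ω)·0.4967 + ω·0.5411 = 0.5491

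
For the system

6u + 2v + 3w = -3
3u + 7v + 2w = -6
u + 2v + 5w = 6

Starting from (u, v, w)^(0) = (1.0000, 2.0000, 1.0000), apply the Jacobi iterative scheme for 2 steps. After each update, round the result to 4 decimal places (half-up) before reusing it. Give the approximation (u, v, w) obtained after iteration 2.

(-0.0762, -0.2000, 2.1619)

Iteration 1:
  u = (-3 - (2)·2.0000 - (3)·1.0000) / (6) = -1.6667
  v = (-6 - (3)·1.0000 - (2)·1.0000) / (7) = -1.5714
  w = (6 - (1)·1.0000 - (2)·2.0000) / (5) = 0.2000
Iteration 2:
  u = (-3 - (2)·-1.5714 - (3)·0.2000) / (6) = -0.0762
  v = (-6 - (3)·-1.6667 - (2)·0.2000) / (7) = -0.2000
  w = (6 - (1)·-1.6667 - (2)·-1.5714) / (5) = 2.1619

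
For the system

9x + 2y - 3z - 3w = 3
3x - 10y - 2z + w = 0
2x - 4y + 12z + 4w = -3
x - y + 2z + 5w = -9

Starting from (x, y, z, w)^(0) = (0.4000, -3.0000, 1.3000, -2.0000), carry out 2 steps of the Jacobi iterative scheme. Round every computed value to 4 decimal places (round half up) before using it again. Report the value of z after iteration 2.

Iteration 1:
  x = (3 - (2)·-3.0000 - (-3)·1.3000 - (-3)·-2.0000) / (9) = 0.7667
  y = (0 - (3)·0.4000 - (-2)·1.3000 - (1)·-2.0000) / (-10) = -0.3400
  z = (-3 - (2)·0.4000 - (-4)·-3.0000 - (4)·-2.0000) / (12) = -0.6500
  w = (-9 - (1)·0.4000 - (-1)·-3.0000 - (2)·1.3000) / (5) = -3.0000
Iteration 2:
  x = (3 - (2)·-0.3400 - (-3)·-0.6500 - (-3)·-3.0000) / (9) = -0.8078
  y = (0 - (3)·0.7667 - (-2)·-0.6500 - (1)·-3.0000) / (-10) = 0.0600
  z = (-3 - (2)·0.7667 - (-4)·-0.3400 - (4)·-3.0000) / (12) = 0.5089
  w = (-9 - (1)·0.7667 - (-1)·-0.3400 - (2)·-0.6500) / (5) = -1.7613

0.5089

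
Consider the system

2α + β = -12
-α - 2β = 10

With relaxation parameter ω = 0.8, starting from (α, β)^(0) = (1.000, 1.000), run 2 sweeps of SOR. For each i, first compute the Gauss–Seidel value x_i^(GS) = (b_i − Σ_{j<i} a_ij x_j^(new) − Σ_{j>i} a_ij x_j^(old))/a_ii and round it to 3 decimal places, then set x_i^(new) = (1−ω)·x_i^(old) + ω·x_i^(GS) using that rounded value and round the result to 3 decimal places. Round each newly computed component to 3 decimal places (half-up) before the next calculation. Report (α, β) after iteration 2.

Iteration 1:
  α: GS value = (-12 - (1)·1.000) / (2) = -6.500;  α ← (1−ω)·1.000 + ω·-6.500 = -5.000
  β: GS value = (10 - (-1)·-5.000) / (-2) = -2.500;  β ← (1−ω)·1.000 + ω·-2.500 = -1.800
Iteration 2:
  α: GS value = (-12 - (1)·-1.800) / (2) = -5.100;  α ← (1−ω)·-5.000 + ω·-5.100 = -5.080
  β: GS value = (10 - (-1)·-5.080) / (-2) = -2.460;  β ← (1−ω)·-1.800 + ω·-2.460 = -2.328

(-5.080, -2.328)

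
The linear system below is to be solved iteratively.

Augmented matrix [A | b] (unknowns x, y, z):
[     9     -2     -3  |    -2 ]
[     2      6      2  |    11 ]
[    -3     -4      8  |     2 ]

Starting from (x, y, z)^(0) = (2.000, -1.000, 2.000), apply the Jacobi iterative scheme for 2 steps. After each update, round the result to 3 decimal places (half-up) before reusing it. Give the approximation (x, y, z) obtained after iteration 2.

(0.056, 1.593, 0.583)

Iteration 1:
  x = (-2 - (-2)·-1.000 - (-3)·2.000) / (9) = 0.222
  y = (11 - (2)·2.000 - (2)·2.000) / (6) = 0.500
  z = (2 - (-3)·2.000 - (-4)·-1.000) / (8) = 0.500
Iteration 2:
  x = (-2 - (-2)·0.500 - (-3)·0.500) / (9) = 0.056
  y = (11 - (2)·0.222 - (2)·0.500) / (6) = 1.593
  z = (2 - (-3)·0.222 - (-4)·0.500) / (8) = 0.583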